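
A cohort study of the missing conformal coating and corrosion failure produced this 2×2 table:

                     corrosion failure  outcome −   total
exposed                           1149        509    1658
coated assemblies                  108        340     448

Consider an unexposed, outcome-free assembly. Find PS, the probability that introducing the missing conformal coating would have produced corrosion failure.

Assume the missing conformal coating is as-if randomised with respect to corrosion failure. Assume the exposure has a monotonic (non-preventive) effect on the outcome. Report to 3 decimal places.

p₁ = P(outcome | exposed) = 1149/1658 = 0.693
p₀ = P(outcome | unexposed) = 108/448 = 0.24107
Under exogeneity and monotonicity, PS = (p₁ − p₀)/(1 − p₀).
PS = (0.693 − 0.24107) / 0.75893 ≈ 0.5955

PS ≈ 0.595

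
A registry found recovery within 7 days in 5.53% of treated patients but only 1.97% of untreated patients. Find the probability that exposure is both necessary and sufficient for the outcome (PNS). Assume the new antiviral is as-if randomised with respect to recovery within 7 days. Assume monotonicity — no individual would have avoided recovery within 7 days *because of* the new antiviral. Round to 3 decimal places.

PNS ≈ 0.036

p₁ = 0.0553, p₀ = 0.0197.
Under exogeneity and monotonicity, PNS = p₁ − p₀.
PNS = 0.0553 − 0.0197 = 0.0356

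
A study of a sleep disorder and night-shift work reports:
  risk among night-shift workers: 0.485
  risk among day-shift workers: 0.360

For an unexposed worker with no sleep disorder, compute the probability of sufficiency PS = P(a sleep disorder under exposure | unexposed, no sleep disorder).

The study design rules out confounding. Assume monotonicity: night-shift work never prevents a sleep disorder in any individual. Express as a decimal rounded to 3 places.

PS ≈ 0.195

Let p₁ = 0.485, p₀ = 0.36.
Under exogeneity and monotonicity, PS = (p₁ − p₀) / (1 − p₀).
PS = (0.485 − 0.36) / (1 − 0.36) = 0.125 / 0.64 ≈ 0.1953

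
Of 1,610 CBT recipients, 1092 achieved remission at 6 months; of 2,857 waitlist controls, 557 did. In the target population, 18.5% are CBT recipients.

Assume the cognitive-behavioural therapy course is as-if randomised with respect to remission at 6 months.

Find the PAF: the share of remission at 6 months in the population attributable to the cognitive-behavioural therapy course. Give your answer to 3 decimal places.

PAF ≈ 0.314

p₁ = P(outcome | exposed) = 1092/1610 = 0.67826
p₀ = P(outcome | unexposed) = 557/2857 = 0.19496
Overall risk P(Y=1) = π·p₁ + (1−π)·p₀ = 0.185×0.67826 + 0.815×0.19496 = 0.28437.
Under exogeneity, PAF = [P(Y=1) − p₀] / P(Y=1).
PAF = (0.28437 − 0.19496) / 0.28437 ≈ 0.3144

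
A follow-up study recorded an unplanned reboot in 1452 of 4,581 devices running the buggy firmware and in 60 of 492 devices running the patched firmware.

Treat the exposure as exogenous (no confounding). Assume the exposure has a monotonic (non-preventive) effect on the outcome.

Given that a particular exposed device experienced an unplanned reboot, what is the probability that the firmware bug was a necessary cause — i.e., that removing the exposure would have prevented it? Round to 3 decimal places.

PN ≈ 0.615

p₁ = P(outcome | exposed) = 1452/4581 = 0.31696
p₀ = P(outcome | unexposed) = 60/492 = 0.12195
Under exogeneity and monotonicity, PN = (p₁ − p₀) / p₁.
PN = (0.31696 − 0.12195) / 0.31696 = 0.19501 / 0.31696 ≈ 0.6152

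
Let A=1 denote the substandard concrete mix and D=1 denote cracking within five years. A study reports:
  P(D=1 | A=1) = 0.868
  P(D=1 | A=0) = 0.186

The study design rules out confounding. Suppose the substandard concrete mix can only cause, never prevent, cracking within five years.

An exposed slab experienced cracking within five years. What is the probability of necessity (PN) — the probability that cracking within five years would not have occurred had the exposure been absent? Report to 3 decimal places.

Let p₁ = 0.868, p₀ = 0.186.
Under exogeneity and monotonicity, PN = (p₁ − p₀) / p₁.
PN = (0.868 − 0.186) / 0.868 = 0.682 / 0.868 ≈ 0.7857

PN ≈ 0.786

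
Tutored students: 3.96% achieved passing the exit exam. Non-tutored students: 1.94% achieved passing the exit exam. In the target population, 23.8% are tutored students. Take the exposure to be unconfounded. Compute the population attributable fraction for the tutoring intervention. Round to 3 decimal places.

p₁ = 0.0396, p₀ = 0.0194.
Overall risk P(Y=1) = π·p₁ + (1−π)·p₀ = 0.238×0.0396 + 0.762×0.0194 = 0.024208.
Under exogeneity, PAF = [P(Y=1) − p₀] / P(Y=1).
PAF = (0.024208 − 0.0194) / 0.024208 ≈ 0.1986

PAF ≈ 0.199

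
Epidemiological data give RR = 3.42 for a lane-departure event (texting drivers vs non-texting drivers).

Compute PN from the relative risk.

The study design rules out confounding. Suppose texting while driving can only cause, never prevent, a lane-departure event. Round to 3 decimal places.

Under exogeneity and monotonicity, PN = (RR − 1) / RR = 1 − 1/RR.
PN = (3.42 − 1) / 3.42 = 2.42 / 3.42 ≈ 0.7076

PN ≈ 0.708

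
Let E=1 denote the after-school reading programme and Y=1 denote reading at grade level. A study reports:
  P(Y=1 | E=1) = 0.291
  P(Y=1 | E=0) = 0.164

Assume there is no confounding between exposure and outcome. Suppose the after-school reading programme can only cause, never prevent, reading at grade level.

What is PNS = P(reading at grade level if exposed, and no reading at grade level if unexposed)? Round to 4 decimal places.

PNS ≈ 0.1270

Let p₁ = 0.291, p₀ = 0.164.
Under exogeneity and monotonicity, PNS = p₁ − p₀.
PNS = 0.291 − 0.164 = 0.127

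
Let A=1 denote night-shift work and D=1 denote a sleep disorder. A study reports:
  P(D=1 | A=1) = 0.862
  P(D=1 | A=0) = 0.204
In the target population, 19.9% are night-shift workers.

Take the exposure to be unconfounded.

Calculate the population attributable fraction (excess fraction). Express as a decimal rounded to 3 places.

Let p₁ = 0.862, p₀ = 0.204.
Overall risk P(Y=1) = π·p₁ + (1−π)·p₀ = 0.199×0.862 + 0.801×0.204 = 0.33494.
Under exogeneity, PAF = [P(Y=1) − p₀] / P(Y=1).
PAF = (0.33494 − 0.204) / 0.33494 ≈ 0.3909

PAF ≈ 0.391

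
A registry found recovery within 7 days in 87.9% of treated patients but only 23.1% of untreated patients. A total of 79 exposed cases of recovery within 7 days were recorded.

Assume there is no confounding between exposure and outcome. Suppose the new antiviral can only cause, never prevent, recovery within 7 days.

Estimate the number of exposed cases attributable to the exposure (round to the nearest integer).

about 58 cases

p₁ = 0.879, p₀ = 0.231.
PN = (p₁ − p₀)/p₁ = (0.879 − 0.231) / 0.879 ≈ 0.73720.
Attributable cases ≈ PN × (exposed cases) = 0.73720 × 79 ≈ 58.24.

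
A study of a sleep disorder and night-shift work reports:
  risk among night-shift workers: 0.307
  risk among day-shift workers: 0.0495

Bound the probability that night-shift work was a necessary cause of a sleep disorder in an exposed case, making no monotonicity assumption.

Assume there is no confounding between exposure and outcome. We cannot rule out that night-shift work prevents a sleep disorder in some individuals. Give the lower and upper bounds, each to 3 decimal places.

0.839 ≤ PN ≤ 1.000

Let p₁ = 0.307, p₀ = 0.0495.
Under exogeneity alone the bounds on PN are max{0,(p₁−p₀)/p₁} ≤ PN ≤ min{1,(1−p₀)/p₁}.
  lower = (p₁ − p₀)/p₁ = 0.2575 / 0.307 ≈ 0.8388
  upper = min{1, (1 − p₀)/p₁} = 0.9505 / 0.307 ≈ 3.0961 → capped at 1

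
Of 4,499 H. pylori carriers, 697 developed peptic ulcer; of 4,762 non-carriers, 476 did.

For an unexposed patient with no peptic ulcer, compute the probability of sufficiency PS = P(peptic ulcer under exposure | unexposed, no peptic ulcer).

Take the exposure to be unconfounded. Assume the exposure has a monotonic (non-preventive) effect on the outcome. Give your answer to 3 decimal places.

PS ≈ 0.061

p₁ = P(outcome | exposed) = 697/4499 = 0.15492
p₀ = P(outcome | unexposed) = 476/4762 = 0.099958
Under exogeneity and monotonicity, PS = (p₁ − p₀) / (1 − p₀).
PS = (0.15492 − 0.099958) / (1 − 0.099958) = 0.054965 / 0.90004 ≈ 0.0611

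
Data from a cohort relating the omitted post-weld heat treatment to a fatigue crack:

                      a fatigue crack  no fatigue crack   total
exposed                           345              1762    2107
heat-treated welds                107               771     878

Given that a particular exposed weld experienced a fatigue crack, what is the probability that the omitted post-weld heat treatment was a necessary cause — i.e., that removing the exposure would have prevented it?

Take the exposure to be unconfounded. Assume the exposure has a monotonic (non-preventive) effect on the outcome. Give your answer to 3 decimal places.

p₁ = P(outcome | exposed) = 345/2107 = 0.16374
p₀ = P(outcome | unexposed) = 107/878 = 0.12187
Under exogeneity and monotonicity, PN = (p₁ − p₀) / p₁.
PN = (0.16374 − 0.12187) / 0.16374 = 0.041872 / 0.16374 ≈ 0.2557

PN ≈ 0.256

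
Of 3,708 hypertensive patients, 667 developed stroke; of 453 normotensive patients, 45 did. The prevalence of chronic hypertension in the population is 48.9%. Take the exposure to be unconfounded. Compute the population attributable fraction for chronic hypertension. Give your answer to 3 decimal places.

p₁ = P(outcome | exposed) = 667/3708 = 0.17988
p₀ = P(outcome | unexposed) = 45/453 = 0.099338
Overall risk P(Y=1) = π·p₁ + (1−π)·p₀ = 0.489×0.17988 + 0.511×0.099338 = 0.13872.
Under exogeneity, PAF = [P(Y=1) − p₀] / P(Y=1).
PAF = (0.13872 − 0.099338) / 0.13872 ≈ 0.2839

PAF ≈ 0.284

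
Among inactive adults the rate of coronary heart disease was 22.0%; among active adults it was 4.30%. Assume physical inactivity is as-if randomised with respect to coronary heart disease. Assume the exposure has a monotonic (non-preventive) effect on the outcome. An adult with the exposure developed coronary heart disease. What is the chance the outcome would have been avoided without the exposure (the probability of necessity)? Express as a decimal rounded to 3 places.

PN ≈ 0.805

p₁ = 0.22, p₀ = 0.043.
Under exogeneity and monotonicity, PN = (p₁ − p₀) / p₁.
PN = (0.22 − 0.043) / 0.22 = 0.177 / 0.22 ≈ 0.8045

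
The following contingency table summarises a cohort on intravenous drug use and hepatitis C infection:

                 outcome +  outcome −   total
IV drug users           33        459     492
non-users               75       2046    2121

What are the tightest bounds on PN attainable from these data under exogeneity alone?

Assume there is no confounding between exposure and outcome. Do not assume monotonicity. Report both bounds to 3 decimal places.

p₁ = P(outcome | exposed) = 33/492 = 0.067073
p₀ = P(outcome | unexposed) = 75/2121 = 0.035361
Under exogeneity alone the bounds on PN are max{0,(p₁−p₀)/p₁} ≤ PN ≤ min{1,(1−p₀)/p₁}.
  lower = (p₁ − p₀)/p₁ = 0.031712 / 0.067073 ≈ 0.4728
  upper = min{1, (1 − p₀)/p₁} = 0.96464 / 0.067073 ≈ 14.3819 → capped at 1

0.473 ≤ PN ≤ 1.000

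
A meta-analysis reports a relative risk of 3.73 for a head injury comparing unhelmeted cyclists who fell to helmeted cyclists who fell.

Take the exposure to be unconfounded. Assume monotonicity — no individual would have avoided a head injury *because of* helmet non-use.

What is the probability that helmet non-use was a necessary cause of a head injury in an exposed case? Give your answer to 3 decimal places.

Under exogeneity and monotonicity, PN = (RR − 1) / RR = 1 − 1/RR.
PN = (3.73 − 1) / 3.73 = 2.73 / 3.73 ≈ 0.7319

PN ≈ 0.732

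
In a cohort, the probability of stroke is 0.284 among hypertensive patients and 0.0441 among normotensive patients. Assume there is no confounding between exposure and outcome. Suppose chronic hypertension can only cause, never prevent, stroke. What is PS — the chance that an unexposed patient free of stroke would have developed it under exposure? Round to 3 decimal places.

Let p₁ = 0.284, p₀ = 0.0441.
Under exogeneity and monotonicity, PS = (p₁ − p₀) / (1 − p₀).
PS = (0.284 − 0.0441) / (1 − 0.0441) = 0.2399 / 0.9559 ≈ 0.2510

PS ≈ 0.251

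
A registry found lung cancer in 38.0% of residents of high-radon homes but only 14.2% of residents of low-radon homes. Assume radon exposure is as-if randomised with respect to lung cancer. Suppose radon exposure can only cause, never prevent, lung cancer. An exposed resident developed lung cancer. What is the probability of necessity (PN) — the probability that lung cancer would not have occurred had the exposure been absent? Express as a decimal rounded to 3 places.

p₁ = 0.38, p₀ = 0.142.
Under exogeneity and monotonicity, PN = (p₁ − p₀) / p₁.
PN = (0.38 − 0.142) / 0.38 = 0.238 / 0.38 ≈ 0.6263

PN ≈ 0.626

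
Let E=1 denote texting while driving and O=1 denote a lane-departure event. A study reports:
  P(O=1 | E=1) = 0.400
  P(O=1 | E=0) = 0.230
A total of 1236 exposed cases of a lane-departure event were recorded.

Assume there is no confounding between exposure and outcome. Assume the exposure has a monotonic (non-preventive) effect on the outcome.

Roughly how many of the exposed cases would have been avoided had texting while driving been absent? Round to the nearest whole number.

about 525 cases

Let p₁ = 0.4, p₀ = 0.23.
PN = (p₁ − p₀)/p₁ = (0.4 − 0.23) / 0.4 ≈ 0.42500.
Attributable cases ≈ PN × (exposed cases) = 0.42500 × 1236 ≈ 525.30.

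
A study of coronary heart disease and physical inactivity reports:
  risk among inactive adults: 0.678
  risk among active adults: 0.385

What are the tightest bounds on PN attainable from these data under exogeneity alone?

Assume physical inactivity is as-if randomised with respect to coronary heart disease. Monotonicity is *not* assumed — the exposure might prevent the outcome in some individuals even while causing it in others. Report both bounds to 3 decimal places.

Let p₁ = 0.678, p₀ = 0.385.
Under exogeneity alone the bounds on PN are max{0,(p₁−p₀)/p₁} ≤ PN ≤ min{1,(1−p₀)/p₁}.
  lower = (p₁ − p₀)/p₁ = 0.293 / 0.678 ≈ 0.4322
  upper = min{1, (1 − p₀)/p₁} = 0.615 / 0.678 ≈ 0.9071

0.432 ≤ PN ≤ 0.907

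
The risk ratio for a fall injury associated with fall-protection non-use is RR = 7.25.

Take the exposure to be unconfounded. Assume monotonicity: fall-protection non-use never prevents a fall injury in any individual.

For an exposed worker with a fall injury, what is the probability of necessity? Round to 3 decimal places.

Under exogeneity and monotonicity, PN = (RR − 1) / RR = 1 − 1/RR.
PN = (7.25 − 1) / 7.25 = 6.25 / 7.25 ≈ 0.8621

PN ≈ 0.862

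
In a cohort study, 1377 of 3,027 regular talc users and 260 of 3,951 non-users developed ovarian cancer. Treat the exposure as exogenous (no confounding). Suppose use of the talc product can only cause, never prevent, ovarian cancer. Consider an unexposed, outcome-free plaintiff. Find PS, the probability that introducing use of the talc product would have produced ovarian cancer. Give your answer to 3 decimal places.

p₁ = P(outcome | exposed) = 1377/3027 = 0.45491
p₀ = P(outcome | unexposed) = 260/3951 = 0.065806
Under exogeneity and monotonicity, PS = (p₁ − p₀) / (1 − p₀).
PS = (0.45491 − 0.065806) / (1 − 0.065806) = 0.3891 / 0.93419 ≈ 0.4165

PS ≈ 0.417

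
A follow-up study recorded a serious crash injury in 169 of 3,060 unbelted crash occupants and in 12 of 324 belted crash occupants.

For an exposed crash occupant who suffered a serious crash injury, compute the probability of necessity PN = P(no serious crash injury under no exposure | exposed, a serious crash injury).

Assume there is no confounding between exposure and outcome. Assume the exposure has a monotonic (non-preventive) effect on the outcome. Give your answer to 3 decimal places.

p₁ = P(outcome | exposed) = 169/3060 = 0.055229
p₀ = P(outcome | unexposed) = 12/324 = 0.037037
Under exogeneity and monotonicity, PN = (p₁ − p₀) / p₁.
PN = (0.055229 − 0.037037) / 0.055229 = 0.018192 / 0.055229 ≈ 0.3294

PN ≈ 0.329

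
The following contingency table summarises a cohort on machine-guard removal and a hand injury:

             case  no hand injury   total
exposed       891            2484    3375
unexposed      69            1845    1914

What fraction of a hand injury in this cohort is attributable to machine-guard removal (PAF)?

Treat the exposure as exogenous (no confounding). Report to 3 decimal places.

PAF ≈ 0.801

p₁ = P(outcome | exposed) = 891/3375 = 0.264
p₀ = P(outcome | unexposed) = 69/1914 = 0.03605
Exposure prevalence π = 3375/5289 = 0.63812; overall risk P(Y=1) = 0.18151.
Under exogeneity, PAF = [P(Y=1) − p₀]/P(Y=1).
PAF = (0.18151 − 0.03605) / 0.18151 ≈ 0.8014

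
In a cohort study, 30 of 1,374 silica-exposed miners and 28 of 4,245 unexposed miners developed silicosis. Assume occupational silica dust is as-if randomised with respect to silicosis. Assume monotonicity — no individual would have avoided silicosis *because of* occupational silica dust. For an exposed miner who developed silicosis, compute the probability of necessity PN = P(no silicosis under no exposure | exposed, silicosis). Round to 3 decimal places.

PN ≈ 0.698

p₁ = P(outcome | exposed) = 30/1374 = 0.021834
p₀ = P(outcome | unexposed) = 28/4245 = 0.006596
Under exogeneity and monotonicity, PN = (p₁ − p₀) / p₁.
PN = (0.021834 − 0.006596) / 0.021834 = 0.015238 / 0.021834 ≈ 0.6979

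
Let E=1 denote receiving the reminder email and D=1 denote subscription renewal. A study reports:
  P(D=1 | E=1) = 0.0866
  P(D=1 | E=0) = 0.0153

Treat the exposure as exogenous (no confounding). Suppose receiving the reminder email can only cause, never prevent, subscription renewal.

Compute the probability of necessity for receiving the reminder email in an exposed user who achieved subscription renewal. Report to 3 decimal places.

Let p₁ = 0.0866, p₀ = 0.0153.
Under exogeneity and monotonicity, PN = (p₁ − p₀) / p₁.
PN = (0.0866 − 0.0153) / 0.0866 = 0.0713 / 0.0866 ≈ 0.8233

PN ≈ 0.823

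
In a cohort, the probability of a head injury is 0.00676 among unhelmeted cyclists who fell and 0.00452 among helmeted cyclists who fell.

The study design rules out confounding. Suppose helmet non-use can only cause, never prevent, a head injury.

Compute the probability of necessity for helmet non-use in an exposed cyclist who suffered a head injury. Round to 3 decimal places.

PN ≈ 0.331

Let p₁ = 0.00676, p₀ = 0.00452.
Under exogeneity and monotonicity, PN = (p₁ − p₀) / p₁.
PN = (0.00676 − 0.00452) / 0.00676 = 0.00224 / 0.00676 ≈ 0.3314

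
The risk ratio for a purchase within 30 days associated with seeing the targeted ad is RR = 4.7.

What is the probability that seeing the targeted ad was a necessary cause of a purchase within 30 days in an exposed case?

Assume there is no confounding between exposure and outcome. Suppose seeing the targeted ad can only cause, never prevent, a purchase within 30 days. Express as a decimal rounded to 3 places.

PN ≈ 0.787

Under exogeneity and monotonicity, PN = (RR − 1) / RR = 1 − 1/RR.
PN = (4.7 − 1) / 4.7 = 3.7 / 4.7 ≈ 0.7872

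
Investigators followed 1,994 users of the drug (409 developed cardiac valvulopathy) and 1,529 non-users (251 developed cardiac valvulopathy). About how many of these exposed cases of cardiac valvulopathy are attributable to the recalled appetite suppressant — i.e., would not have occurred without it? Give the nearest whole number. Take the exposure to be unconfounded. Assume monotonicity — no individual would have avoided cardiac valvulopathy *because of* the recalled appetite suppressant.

about 82 cases

p₁ = P(outcome | exposed) = 409/1994 = 0.20512
p₀ = P(outcome | unexposed) = 251/1529 = 0.16416
PN = (p₁ − p₀)/p₁ = (0.20512 − 0.16416) / 0.20512 ≈ 0.19967.
Attributable cases ≈ PN × (exposed cases) = 0.19967 × 409 ≈ 81.67.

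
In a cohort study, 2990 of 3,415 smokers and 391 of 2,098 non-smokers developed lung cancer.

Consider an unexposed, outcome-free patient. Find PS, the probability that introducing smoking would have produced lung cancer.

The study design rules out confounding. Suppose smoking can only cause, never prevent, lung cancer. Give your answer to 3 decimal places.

PS ≈ 0.847

p₁ = P(outcome | exposed) = 2990/3415 = 0.87555
p₀ = P(outcome | unexposed) = 391/2098 = 0.18637
Under exogeneity and monotonicity, PS = (p₁ − p₀) / (1 − p₀).
PS = (0.87555 − 0.18637) / (1 − 0.18637) = 0.68918 / 0.81363 ≈ 0.8470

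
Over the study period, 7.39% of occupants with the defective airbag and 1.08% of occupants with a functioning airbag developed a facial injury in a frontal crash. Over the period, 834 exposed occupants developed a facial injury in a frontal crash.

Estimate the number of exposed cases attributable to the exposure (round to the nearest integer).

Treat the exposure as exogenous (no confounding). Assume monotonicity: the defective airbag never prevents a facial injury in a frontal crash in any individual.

about 712 cases

p₁ = 0.0739, p₀ = 0.0108.
PN = (p₁ − p₀)/p₁ = (0.0739 − 0.0108) / 0.0739 ≈ 0.85386.
Attributable cases ≈ PN × (exposed cases) = 0.85386 × 834 ≈ 712.12.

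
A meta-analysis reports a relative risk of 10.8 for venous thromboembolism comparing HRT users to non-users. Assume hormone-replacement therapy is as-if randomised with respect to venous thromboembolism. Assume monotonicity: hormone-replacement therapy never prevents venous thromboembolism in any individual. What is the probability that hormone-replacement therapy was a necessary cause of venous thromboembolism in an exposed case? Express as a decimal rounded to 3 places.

PN ≈ 0.907

Under exogeneity and monotonicity, PN = (RR − 1) / RR = 1 − 1/RR.
PN = (10.8 − 1) / 10.8 = 9.8 / 10.8 ≈ 0.9074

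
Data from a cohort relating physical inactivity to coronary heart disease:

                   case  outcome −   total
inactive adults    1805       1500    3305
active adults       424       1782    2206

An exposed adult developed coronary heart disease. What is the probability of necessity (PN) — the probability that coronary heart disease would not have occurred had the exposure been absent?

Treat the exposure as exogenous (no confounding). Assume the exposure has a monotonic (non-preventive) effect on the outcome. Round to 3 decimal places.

p₁ = P(outcome | exposed) = 1805/3305 = 0.54614
p₀ = P(outcome | unexposed) = 424/2206 = 0.1922
Under exogeneity and monotonicity, PN = (p₁ − p₀)/p₁.
PN = (0.54614 − 0.1922) / 0.54614 ≈ 0.6481

PN ≈ 0.648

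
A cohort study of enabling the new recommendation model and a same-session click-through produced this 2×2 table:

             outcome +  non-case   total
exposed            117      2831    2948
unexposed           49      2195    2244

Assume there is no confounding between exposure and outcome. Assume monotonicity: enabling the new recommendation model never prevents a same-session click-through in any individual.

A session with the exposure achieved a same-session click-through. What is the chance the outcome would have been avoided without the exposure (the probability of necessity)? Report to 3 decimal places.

PN ≈ 0.450

p₁ = P(outcome | exposed) = 117/2948 = 0.039688
p₀ = P(outcome | unexposed) = 49/2244 = 0.021836
Under exogeneity and monotonicity, PN = (p₁ − p₀) / p₁.
PN = (0.039688 − 0.021836) / 0.039688 = 0.017852 / 0.039688 ≈ 0.4498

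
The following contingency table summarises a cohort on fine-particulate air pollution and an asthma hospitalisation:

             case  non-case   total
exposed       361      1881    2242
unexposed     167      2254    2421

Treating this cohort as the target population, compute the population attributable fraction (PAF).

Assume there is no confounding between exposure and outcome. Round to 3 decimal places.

p₁ = P(outcome | exposed) = 361/2242 = 0.16102
p₀ = P(outcome | unexposed) = 167/2421 = 0.06898
Exposure prevalence π = 2242/4663 = 0.48081; overall risk P(Y=1) = 0.11323.
Under exogeneity, PAF = [P(Y=1) − p₀]/P(Y=1).
PAF = (0.11323 − 0.06898) / 0.11323 ≈ 0.3908

PAF ≈ 0.391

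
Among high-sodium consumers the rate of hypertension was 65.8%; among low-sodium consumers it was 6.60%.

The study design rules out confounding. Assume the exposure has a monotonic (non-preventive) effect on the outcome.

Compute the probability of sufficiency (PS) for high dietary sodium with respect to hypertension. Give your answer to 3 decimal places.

PS ≈ 0.634

p₁ = 0.658, p₀ = 0.066.
Under exogeneity and monotonicity, PS = (p₁ − p₀) / (1 − p₀).
PS = (0.658 − 0.066) / (1 − 0.066) = 0.592 / 0.934 ≈ 0.6338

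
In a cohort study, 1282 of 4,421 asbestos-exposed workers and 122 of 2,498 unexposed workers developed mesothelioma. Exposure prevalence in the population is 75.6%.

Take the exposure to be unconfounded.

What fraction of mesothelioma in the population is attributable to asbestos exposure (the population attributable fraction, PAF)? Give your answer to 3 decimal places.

p₁ = P(outcome | exposed) = 1282/4421 = 0.28998
p₀ = P(outcome | unexposed) = 122/2498 = 0.048839
Overall risk P(Y=1) = π·p₁ + (1−π)·p₀ = 0.756×0.28998 + 0.244×0.048839 = 0.23114.
Under exogeneity, PAF = [P(Y=1) − p₀] / P(Y=1).
PAF = (0.23114 − 0.048839) / 0.23114 ≈ 0.7887

PAF ≈ 0.789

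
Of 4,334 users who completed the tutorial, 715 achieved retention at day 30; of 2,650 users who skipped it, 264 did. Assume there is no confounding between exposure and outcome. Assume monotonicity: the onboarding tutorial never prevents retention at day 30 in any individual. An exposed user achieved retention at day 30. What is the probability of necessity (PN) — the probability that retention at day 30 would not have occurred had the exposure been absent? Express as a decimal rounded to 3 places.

p₁ = P(outcome | exposed) = 715/4334 = 0.16497
p₀ = P(outcome | unexposed) = 264/2650 = 0.099623
Under exogeneity and monotonicity, PN = (p₁ − p₀) / p₁.
PN = (0.16497 − 0.099623) / 0.16497 = 0.065352 / 0.16497 ≈ 0.3961

PN ≈ 0.396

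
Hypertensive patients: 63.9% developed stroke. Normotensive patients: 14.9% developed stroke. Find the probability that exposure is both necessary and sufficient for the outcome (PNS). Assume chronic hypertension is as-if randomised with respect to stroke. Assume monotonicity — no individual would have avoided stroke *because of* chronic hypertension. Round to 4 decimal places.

PNS ≈ 0.4900

p₁ = 0.639, p₀ = 0.149.
Under exogeneity and monotonicity, PNS = p₁ − p₀.
PNS = 0.639 − 0.149 = 0.49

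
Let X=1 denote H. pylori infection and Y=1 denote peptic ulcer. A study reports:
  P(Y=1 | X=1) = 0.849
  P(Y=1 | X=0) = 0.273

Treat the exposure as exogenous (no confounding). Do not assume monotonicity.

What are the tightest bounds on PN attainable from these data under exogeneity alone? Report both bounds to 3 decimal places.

Let p₁ = 0.849, p₀ = 0.273.
Under exogeneity alone the bounds on PN are max{0,(p₁−p₀)/p₁} ≤ PN ≤ min{1,(1−p₀)/p₁}.
  lower = (p₁ − p₀)/p₁ = 0.576 / 0.849 ≈ 0.6784
  upper = min{1, (1 − p₀)/p₁} = 0.727 / 0.849 ≈ 0.8563

0.678 ≤ PN ≤ 0.856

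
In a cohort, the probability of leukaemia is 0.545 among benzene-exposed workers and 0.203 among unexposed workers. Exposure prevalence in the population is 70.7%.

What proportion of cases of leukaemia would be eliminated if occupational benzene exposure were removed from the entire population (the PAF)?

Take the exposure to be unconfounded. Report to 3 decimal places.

Let p₁ = 0.545, p₀ = 0.203.
Overall risk P(Y=1) = π·p₁ + (1−π)·p₀ = 0.707×0.545 + 0.293×0.203 = 0.44479.
Under exogeneity, PAF = [P(Y=1) − p₀] / P(Y=1).
PAF = (0.44479 − 0.203) / 0.44479 ≈ 0.5436

PAF ≈ 0.544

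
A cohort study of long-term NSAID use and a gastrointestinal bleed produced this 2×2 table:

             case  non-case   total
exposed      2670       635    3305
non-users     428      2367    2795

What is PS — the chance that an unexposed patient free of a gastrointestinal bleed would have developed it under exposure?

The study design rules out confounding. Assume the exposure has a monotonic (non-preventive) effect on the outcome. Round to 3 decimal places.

p₁ = P(outcome | exposed) = 2670/3305 = 0.80787
p₀ = P(outcome | unexposed) = 428/2795 = 0.15313
Under exogeneity and monotonicity, PS = (p₁ − p₀)/(1 − p₀).
PS = (0.80787 − 0.15313) / 0.84687 ≈ 0.7731

PS ≈ 0.773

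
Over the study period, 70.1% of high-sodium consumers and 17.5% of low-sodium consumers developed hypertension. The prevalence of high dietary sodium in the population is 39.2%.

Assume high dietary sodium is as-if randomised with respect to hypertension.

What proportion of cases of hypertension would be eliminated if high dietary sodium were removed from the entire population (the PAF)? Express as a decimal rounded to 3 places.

PAF ≈ 0.541

p₁ = 0.701, p₀ = 0.175.
Overall risk P(Y=1) = π·p₁ + (1−π)·p₀ = 0.392×0.701 + 0.608×0.175 = 0.38119.
Under exogeneity, PAF = [P(Y=1) − p₀] / P(Y=1).
PAF = (0.38119 − 0.175) / 0.38119 ≈ 0.5409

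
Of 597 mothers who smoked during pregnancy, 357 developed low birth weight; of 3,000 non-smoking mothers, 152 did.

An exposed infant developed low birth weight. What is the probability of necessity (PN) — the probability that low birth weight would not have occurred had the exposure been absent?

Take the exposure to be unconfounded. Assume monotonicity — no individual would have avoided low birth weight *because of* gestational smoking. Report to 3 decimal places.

p₁ = P(outcome | exposed) = 357/597 = 0.59799
p₀ = P(outcome | unexposed) = 152/3000 = 0.050667
Under exogeneity and monotonicity, PN = (p₁ − p₀) / p₁.
PN = (0.59799 − 0.050667) / 0.59799 = 0.54732 / 0.59799 ≈ 0.9153

PN ≈ 0.915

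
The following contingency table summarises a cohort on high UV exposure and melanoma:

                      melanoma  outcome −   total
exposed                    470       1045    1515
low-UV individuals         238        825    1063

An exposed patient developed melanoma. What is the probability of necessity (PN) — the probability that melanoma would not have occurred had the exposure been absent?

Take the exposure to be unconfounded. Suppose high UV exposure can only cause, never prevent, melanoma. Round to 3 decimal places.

p₁ = P(outcome | exposed) = 470/1515 = 0.31023
p₀ = P(outcome | unexposed) = 238/1063 = 0.22389
Under exogeneity and monotonicity, PN = (p₁ − p₀) / p₁.
PN = (0.31023 − 0.22389) / 0.31023 = 0.086336 / 0.31023 ≈ 0.2783

PN ≈ 0.278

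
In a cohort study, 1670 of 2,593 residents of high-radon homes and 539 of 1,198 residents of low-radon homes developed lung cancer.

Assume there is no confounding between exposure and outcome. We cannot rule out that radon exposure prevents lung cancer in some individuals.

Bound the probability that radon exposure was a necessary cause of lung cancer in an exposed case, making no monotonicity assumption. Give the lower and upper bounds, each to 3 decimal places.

p₁ = P(outcome | exposed) = 1670/2593 = 0.64404
p₀ = P(outcome | unexposed) = 539/1198 = 0.44992
Under exogeneity alone the bounds on PN are max{0,(p₁−p₀)/p₁} ≤ PN ≤ min{1,(1−p₀)/p₁}.
  lower = (p₁ − p₀)/p₁ = 0.19413 / 0.64404 ≈ 0.3014
  upper = min{1, (1 − p₀)/p₁} = 0.55008 / 0.64404 ≈ 0.8541

0.301 ≤ PN ≤ 0.854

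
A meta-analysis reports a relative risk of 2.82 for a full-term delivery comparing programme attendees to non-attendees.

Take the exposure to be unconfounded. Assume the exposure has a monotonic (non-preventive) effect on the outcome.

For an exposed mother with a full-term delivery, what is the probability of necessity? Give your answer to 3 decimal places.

Under exogeneity and monotonicity, PN = (RR − 1) / RR = 1 − 1/RR.
PN = (2.82 − 1) / 2.82 = 1.82 / 2.82 ≈ 0.6454

PN ≈ 0.645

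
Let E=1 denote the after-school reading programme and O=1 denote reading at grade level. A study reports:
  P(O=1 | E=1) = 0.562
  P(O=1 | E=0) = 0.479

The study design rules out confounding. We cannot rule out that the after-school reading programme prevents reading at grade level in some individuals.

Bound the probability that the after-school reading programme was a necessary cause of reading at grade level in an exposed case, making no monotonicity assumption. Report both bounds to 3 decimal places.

Let p₁ = 0.562, p₀ = 0.479.
Under exogeneity alone the bounds on PN are max{0,(p₁−p₀)/p₁} ≤ PN ≤ min{1,(1−p₀)/p₁}.
  lower = (p₁ − p₀)/p₁ = 0.083 / 0.562 ≈ 0.1477
  upper = min{1, (1 − p₀)/p₁} = 0.521 / 0.562 ≈ 0.9270

0.148 ≤ PN ≤ 0.927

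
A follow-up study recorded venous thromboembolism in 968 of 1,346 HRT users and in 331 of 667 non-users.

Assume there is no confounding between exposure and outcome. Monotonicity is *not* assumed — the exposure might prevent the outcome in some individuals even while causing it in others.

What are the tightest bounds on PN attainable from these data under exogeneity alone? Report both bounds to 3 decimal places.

p₁ = P(outcome | exposed) = 968/1346 = 0.71917
p₀ = P(outcome | unexposed) = 331/667 = 0.49625
Under exogeneity alone the bounds on PN are max{0,(p₁−p₀)/p₁} ≤ PN ≤ min{1,(1−p₀)/p₁}.
  lower = (p₁ − p₀)/p₁ = 0.22292 / 0.71917 ≈ 0.3100
  upper = min{1, (1 − p₀)/p₁} = 0.50375 / 0.71917 ≈ 0.7005

0.310 ≤ PN ≤ 0.700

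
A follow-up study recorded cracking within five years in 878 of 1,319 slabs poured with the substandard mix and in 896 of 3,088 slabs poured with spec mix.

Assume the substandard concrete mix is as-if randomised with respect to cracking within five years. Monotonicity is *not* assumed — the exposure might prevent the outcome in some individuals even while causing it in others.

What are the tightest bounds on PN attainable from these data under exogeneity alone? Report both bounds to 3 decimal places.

p₁ = P(outcome | exposed) = 878/1319 = 0.66566
p₀ = P(outcome | unexposed) = 896/3088 = 0.29016
Under exogeneity alone the bounds on PN are max{0,(p₁−p₀)/p₁} ≤ PN ≤ min{1,(1−p₀)/p₁}.
  lower = (p₁ − p₀)/p₁ = 0.3755 / 0.66566 ≈ 0.5641
  upper = min{1, (1 − p₀)/p₁} = 0.70984 / 0.66566 ≈ 1.0664 → capped at 1

0.564 ≤ PN ≤ 1.000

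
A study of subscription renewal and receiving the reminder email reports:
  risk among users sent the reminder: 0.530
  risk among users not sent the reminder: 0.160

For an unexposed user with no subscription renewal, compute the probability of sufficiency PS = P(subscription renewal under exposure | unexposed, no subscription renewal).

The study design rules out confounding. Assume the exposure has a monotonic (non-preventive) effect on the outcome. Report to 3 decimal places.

Let p₁ = 0.53, p₀ = 0.16.
Under exogeneity and monotonicity, PS = (p₁ − p₀) / (1 − p₀).
PS = (0.53 − 0.16) / (1 − 0.16) = 0.37 / 0.84 ≈ 0.4405

PS ≈ 0.440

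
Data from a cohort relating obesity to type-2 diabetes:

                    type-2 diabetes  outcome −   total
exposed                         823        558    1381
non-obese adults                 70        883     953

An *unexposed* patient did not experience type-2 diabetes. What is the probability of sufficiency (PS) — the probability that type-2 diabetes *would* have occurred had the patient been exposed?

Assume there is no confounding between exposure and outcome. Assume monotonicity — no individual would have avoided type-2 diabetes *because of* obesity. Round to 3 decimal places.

PS ≈ 0.564

p₁ = P(outcome | exposed) = 823/1381 = 0.59594
p₀ = P(outcome | unexposed) = 70/953 = 0.073452
Under exogeneity and monotonicity, PS = (p₁ − p₀)/(1 − p₀).
PS = (0.59594 − 0.073452) / 0.92655 ≈ 0.5639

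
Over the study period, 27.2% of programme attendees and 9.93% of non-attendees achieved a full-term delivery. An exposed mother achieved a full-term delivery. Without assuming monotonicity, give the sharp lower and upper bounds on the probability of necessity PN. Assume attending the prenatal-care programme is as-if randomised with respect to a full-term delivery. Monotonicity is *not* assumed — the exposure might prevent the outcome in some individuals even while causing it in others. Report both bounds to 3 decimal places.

p₁ = 0.272, p₀ = 0.0993.
Under exogeneity alone the bounds on PN are max{0,(p₁−p₀)/p₁} ≤ PN ≤ min{1,(1−p₀)/p₁}.
  lower = (p₁ − p₀)/p₁ = 0.1727 / 0.272 ≈ 0.6349
  upper = min{1, (1 − p₀)/p₁} = 0.9007 / 0.272 ≈ 3.3114 → capped at 1

0.635 ≤ PN ≤ 1.000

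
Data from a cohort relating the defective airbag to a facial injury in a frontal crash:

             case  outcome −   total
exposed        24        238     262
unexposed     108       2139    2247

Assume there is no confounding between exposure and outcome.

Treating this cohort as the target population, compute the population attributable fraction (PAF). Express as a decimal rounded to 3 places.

PAF ≈ 0.086

p₁ = P(outcome | exposed) = 24/262 = 0.091603
p₀ = P(outcome | unexposed) = 108/2247 = 0.048064
Exposure prevalence π = 262/2509 = 0.10442; overall risk P(Y=1) = 0.052611.
Under exogeneity, PAF = [P(Y=1) − p₀]/P(Y=1).
PAF = (0.052611 − 0.048064) / 0.052611 ≈ 0.0864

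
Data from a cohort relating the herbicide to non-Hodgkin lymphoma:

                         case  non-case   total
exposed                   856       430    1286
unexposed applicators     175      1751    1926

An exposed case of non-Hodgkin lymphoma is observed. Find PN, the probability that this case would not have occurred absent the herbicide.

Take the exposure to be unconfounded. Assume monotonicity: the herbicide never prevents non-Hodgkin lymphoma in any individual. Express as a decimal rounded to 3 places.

p₁ = P(outcome | exposed) = 856/1286 = 0.66563
p₀ = P(outcome | unexposed) = 175/1926 = 0.090862
Under exogeneity and monotonicity, PN = (p₁ − p₀)/p₁.
PN = (0.66563 − 0.090862) / 0.66563 ≈ 0.8635

PN ≈ 0.863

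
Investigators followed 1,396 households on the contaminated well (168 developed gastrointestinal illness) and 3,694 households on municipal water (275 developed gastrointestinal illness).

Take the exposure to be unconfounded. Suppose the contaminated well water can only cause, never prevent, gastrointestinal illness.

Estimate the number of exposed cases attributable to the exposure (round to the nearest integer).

p₁ = P(outcome | exposed) = 168/1396 = 0.12034
p₀ = P(outcome | unexposed) = 275/3694 = 0.074445
PN = (p₁ − p₀)/p₁ = (0.12034 − 0.074445) / 0.12034 ≈ 0.38140.
Attributable cases ≈ PN × (exposed cases) = 0.38140 × 168 ≈ 64.07.

about 64 cases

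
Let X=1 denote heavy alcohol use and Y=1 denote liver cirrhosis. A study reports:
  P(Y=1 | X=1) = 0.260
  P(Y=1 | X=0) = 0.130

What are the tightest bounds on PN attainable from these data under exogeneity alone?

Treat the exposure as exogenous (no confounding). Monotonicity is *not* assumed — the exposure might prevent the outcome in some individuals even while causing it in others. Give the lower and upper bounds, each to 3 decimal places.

0.500 ≤ PN ≤ 1.000

Let p₁ = 0.26, p₀ = 0.13.
Under exogeneity alone the bounds on PN are max{0,(p₁−p₀)/p₁} ≤ PN ≤ min{1,(1−p₀)/p₁}.
  lower = (p₁ − p₀)/p₁ = 0.13 / 0.26 ≈ 0.5000
  upper = min{1, (1 − p₀)/p₁} = 0.87 / 0.26 ≈ 3.3462 → capped at 1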